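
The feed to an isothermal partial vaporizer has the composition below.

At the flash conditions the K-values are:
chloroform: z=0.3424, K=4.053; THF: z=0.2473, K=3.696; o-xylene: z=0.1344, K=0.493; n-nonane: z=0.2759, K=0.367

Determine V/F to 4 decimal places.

V/F = 0.8457

Rachford–Rice: g(V/F) = Σ zᵢ(Kᵢ−1)/(1+V/F(Kᵢ−1)) = 0.
Feasibility: ΣzᵢKᵢ = 2.4693, Σzᵢ/Kᵢ = 1.1758 — both > 1, two phases present.
Newton–Raphson from V/F = 0.52:
  V/F = 0.5200: g = 0.32869, g' = -1.0976 → V/F = 0.8195
  V/F = 0.8195: g = 0.02681, g' = -1.0132 → V/F = 0.8459
  V/F = 0.8459: g = -0.00026, g' = -1.0339 → V/F = 0.8457
Converged at V/F = 0.8457.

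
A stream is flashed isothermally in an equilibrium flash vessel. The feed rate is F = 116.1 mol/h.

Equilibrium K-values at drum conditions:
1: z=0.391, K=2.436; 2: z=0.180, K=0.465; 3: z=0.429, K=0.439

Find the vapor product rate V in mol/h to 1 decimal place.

Rachford–Rice: g(ψ) = Σ zᵢ(Kᵢ−1)/(1+ψ(Kᵢ−1)) = 0.
Check two-phase: ΣzᵢKᵢ = 1.225 > 1 and Σzᵢ/Kᵢ = 1.525 > 1, so g(0) = 0.225 > 0 and g(1) = -0.525 < 0.
Iterate (Newton) starting at ψ = 0.5:
  ψ = 0.500: g = -0.1391, g' = -0.630 → ψ = 0.279
  ψ = 0.279: g = 0.0023, g' = -0.672 → ψ = 0.282
Converged at ψ = 0.282.
Then V = ψ·F = 0.2825·116.1 = 32.8 mol/h and L = F − V = 83.3 mol/h.

V = 32.8 mol/h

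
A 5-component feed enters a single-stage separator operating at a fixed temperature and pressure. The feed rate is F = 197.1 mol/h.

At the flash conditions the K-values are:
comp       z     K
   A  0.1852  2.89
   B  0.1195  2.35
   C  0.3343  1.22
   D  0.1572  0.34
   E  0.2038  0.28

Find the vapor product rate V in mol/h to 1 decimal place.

Rachford–Rice: g(V/F) = Σ zᵢ(Kᵢ−1)/(1+V/F(Kᵢ−1)) = 0.
Feasibility: ΣzᵢKᵢ = 1.3344, Σzᵢ/Kᵢ = 1.5792 — both > 1, two phases present.
Iterate (Newton) starting at V/F = 0.6:
  V/F = 0.6000: g = -0.11199, g' = -0.7395 → V/F = 0.4486
  V/F = 0.4486: g = -0.00727, g' = -0.6603 → V/F = 0.4376
  V/F = 0.4376: g = -0.00001, g' = -0.6583 → V/F = 0.4375
Converged at V/F = 0.4375.
Then V = V/F·F = 0.4375·197.1 = 86.2 mol/h and L = F − V = 110.9 mol/h.

V = 86.2 mol/h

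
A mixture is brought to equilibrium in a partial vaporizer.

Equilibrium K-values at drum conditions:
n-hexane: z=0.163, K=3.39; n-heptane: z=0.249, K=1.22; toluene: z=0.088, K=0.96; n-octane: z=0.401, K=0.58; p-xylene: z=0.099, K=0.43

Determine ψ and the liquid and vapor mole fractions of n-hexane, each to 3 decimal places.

ψ = 0.331, x_n-hexane = 0.091, y_n-hexane = 0.309

Rachford–Rice: g(ψ) = Σ zᵢ(Kᵢ−1)/(1+ψ(Kᵢ−1)) = 0.
g(0) = ΣzᵢKᵢ − 1 = 0.216 and g(1) = 1 − Σzᵢ/Kᵢ = -0.265, so a root lies in (0, 1).
Iterate (Newton) starting at ψ = 0.44:
  ψ = 0.440: g = -0.0457, g' = -0.395 → ψ = 0.324
  ψ = 0.324: g = 0.0028, g' = -0.449 → ψ = 0.331
Converged at ψ = 0.331.
Compositions from xᵢ = zᵢ/(1+ψ(Kᵢ−1)), yᵢ = Kᵢxᵢ:
  n-hexane: x = 0.091, y = 0.309
  n-heptane: x = 0.232, y = 0.283
  toluene: x = 0.089, y = 0.086
  n-octane: x = 0.466, y = 0.270
  p-xylene: x = 0.122, y = 0.052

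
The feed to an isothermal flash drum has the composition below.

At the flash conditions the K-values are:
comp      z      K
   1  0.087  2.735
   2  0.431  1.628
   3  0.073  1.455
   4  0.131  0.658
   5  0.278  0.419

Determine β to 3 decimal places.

β = 0.581

Material balance + equilibrium reduce to Σ zᵢ(Kᵢ−1)/(1+β(Kᵢ−1)) = 0.
Check two-phase: ΣzᵢKᵢ = 1.249 > 1 and Σzᵢ/Kᵢ = 1.209 > 1, so g(0) = 0.249 > 0 and g(1) = -0.209 < 0.
Newton–Raphson from β = 0.67:
  β = 0.670: g = -0.0368, g' = -0.426 → β = 0.584
  β = 0.584: g = -0.0011, g' = -0.404 → β = 0.581
Converged at β = 0.581.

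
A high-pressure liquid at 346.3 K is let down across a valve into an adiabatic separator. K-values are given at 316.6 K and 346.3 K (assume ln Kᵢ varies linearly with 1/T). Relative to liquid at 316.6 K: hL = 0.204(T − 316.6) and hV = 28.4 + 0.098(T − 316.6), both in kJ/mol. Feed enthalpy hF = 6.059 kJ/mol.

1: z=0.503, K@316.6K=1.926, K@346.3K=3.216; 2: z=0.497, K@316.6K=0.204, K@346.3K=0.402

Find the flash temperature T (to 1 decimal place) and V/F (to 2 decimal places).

T = 320.6 K, V/F = 0.19

Adiabatic flash: solve Rachford–Rice at each trial T, then check hF = ψ·hV(T) + (1−ψ)·hL(T).
  T = 316.6 K: K = (1.926, 0.204), RR gives ψ = 0.095, H_out = 2.703 kJ/mol
  T = 346.3 K: K = (3.216, 0.402), RR gives ψ = 0.617, H_out = 21.636 kJ/mol
  T = 331.5 K: K = (2.520, 0.291), RR gives ψ = 0.382, H_out = 13.298 kJ/mol
  T = 324.1 K: K = (2.212, 0.245), RR gives ψ = 0.256, H_out = 8.598 kJ/mol
  T = 320.4 K: K = (2.068, 0.224), RR gives ψ = 0.183, H_out = 5.890 kJ/mol
  T = 322.2 K: K = (2.137, 0.234), RR gives ψ = 0.220, H_out = 7.247 kJ/mol
Linear interpolation between T = 320.4 (H_out = 5.890) and T = 322.2 (H_out = 7.247) on hF = 6.059 gives T ≈ 320.6 K, at which ψ = 0.19.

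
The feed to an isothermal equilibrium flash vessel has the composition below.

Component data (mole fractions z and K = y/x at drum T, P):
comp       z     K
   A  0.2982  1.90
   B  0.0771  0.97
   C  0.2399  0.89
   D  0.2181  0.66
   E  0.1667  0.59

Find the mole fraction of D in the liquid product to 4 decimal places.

Newton–Raphson from V/F = 0.5:
  V/F = 0.5000: g = -0.02050, g' = -0.1991 → V/F = 0.3971
  V/F = 0.3971: g = 0.00042, g' = -0.2080 → V/F = 0.3991
Converged at V/F = 0.3991.
Compositions from xᵢ = zᵢ/(1+V/F(Kᵢ−1)), yᵢ = Kᵢxᵢ:
  A: x = 0.2194, y = 0.4169
  B: x = 0.0780, y = 0.0757
  C: x = 0.2509, y = 0.2233
  D: x = 0.2523, y = 0.1665
  E: x = 0.1993, y = 0.1176

x_D = 0.2523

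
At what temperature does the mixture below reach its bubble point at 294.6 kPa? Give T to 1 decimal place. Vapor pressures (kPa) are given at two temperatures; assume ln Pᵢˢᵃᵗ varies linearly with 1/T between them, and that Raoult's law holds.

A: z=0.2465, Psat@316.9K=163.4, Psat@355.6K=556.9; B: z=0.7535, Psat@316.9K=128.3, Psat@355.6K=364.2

T = 342.9 K

Bubble-point temperature: ΣzᵢPᵢˢᵃᵗ(T) = P. Interpolate ln Pᵢˢᵃᵗ = aᵢ + bᵢ/T.
  T = 316.9 K: ΣzᵢPᵢˢᵃᵗ = 136.95 kPa
  T = 355.6 K: ΣzᵢPᵢˢᵃᵗ = 411.70 kPa
  T = 336.2 K: ΣzᵢPᵢˢᵃᵗ = 244.53 kPa
  T = 345.9 K: ΣzᵢPᵢˢᵃᵗ = 319.55 kPa
  T = 341.0 K: ΣzᵢPᵢˢᵃᵗ = 279.66 kPa
  T = 343.4 K: ΣzᵢPᵢˢᵃᵗ = 298.67 kPa
Interpolating between 341.0 K and 343.4 K gives T ≈ 342.9 K.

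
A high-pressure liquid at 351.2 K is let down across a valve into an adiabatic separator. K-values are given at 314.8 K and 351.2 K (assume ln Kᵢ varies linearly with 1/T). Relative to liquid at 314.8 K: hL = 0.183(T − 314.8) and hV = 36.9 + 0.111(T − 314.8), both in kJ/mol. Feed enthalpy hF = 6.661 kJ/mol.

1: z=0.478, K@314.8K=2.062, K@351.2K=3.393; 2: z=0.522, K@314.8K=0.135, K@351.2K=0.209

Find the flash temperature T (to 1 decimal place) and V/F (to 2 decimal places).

Adiabatic flash: solve Rachford–Rice at each trial T, then check hF = ψ·hV(T) + (1−ψ)·hL(T).
  T = 314.8 K: K = (2.062, 0.135), RR gives ψ = 0.061, H_out = 2.254 kJ/mol
  T = 351.2 K: K = (3.393, 0.209), RR gives ψ = 0.386, H_out = 19.899 kJ/mol
  T = 333.0 K: K = (2.681, 0.170), RR gives ψ = 0.265, H_out = 12.777 kJ/mol
  T = 323.9 K: K = (2.360, 0.152), RR gives ψ = 0.180, H_out = 8.184 kJ/mol
  T = 319.4 K: K = (2.210, 0.143), RR gives ψ = 0.127, H_out = 5.470 kJ/mol
  T = 321.6 K: K = (2.283, 0.148), RR gives ψ = 0.154, H_out = 6.843 kJ/mol
Linear interpolation between T = 319.4 (H_out = 5.470) and T = 321.6 (H_out = 6.843) on hF = 6.661 gives T ≈ 321.3 K, at which ψ = 0.15.

T = 321.3 K, V/F = 0.15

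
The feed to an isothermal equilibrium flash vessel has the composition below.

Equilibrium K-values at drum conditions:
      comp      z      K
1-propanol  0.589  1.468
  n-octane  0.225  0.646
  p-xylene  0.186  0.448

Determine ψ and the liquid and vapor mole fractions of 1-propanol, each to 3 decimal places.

Rachford–Rice: g(ψ) = Σ zᵢ(Kᵢ−1)/(1+ψ(Kᵢ−1)) = 0.
Check two-phase: ΣzᵢKᵢ = 1.093 > 1 and Σzᵢ/Kᵢ = 1.165 > 1, so g(0) = 0.093 > 0 and g(1) = -0.165 < 0.
Iterate (Newton) starting at ψ = 0.68:
  ψ = 0.680: g = -0.0602, g' = -0.268 → ψ = 0.456
  ψ = 0.456: g = -0.0050, g' = -0.229 → ψ = 0.434
Converged at ψ = 0.434.
Compositions from xᵢ = zᵢ/(1+ψ(Kᵢ−1)), yᵢ = Kᵢxᵢ:
  1-propanol: x = 0.490, y = 0.719
  n-octane: x = 0.266, y = 0.172
  p-xylene: x = 0.245, y = 0.110

ψ = 0.434, x_1-propanol = 0.490, y_1-propanol = 0.719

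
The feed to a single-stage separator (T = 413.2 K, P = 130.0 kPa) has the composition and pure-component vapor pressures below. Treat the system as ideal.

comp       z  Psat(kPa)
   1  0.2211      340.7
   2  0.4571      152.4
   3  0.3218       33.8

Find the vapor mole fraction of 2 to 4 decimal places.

Raoult's law: Kᵢ = Pᵢˢᵃᵗ/P = Pᵢˢᵃᵗ/130.0.
  K_1 = 340.7/130.0 = 2.620769, K_2 = 152.4/130.0 = 1.172308, K_3 = 33.8/130.0 = 0.260000
Rachford–Rice: g(ψ) = Σ zᵢ(Kᵢ−1)/(1+ψ(Kᵢ−1)) = 0.
g(0) = ΣzᵢKᵢ − 1 = 0.1990 and g(1) = 1 − Σzᵢ/Kᵢ = -0.7120, so a root lies in (0, 1).
Newton–Raphson from ψ = 0.54:
  ψ = 0.5400: g = -0.13347, g' = -0.6654 → ψ = 0.3394
  ψ = 0.3394: g = -0.01241, g' = -0.5681 → ψ = 0.3176
  ψ = 0.3176: g = -0.00002, g' = -0.5665 → ψ = 0.3175
Converged at ψ = 0.3175.
Compositions from xᵢ = zᵢ/(1+ψ(Kᵢ−1)), yᵢ = Kᵢxᵢ:
  1: x = 0.1460, y = 0.3826
  2: x = 0.4334, y = 0.5081
  3: x = 0.4206, y = 0.1094

y_2 = 0.5081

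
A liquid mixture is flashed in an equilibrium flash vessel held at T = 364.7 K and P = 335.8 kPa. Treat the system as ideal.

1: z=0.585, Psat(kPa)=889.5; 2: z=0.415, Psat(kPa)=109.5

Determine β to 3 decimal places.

β = 0.616

Raoult's law: Kᵢ = Pᵢˢᵃᵗ/P = Pᵢˢᵃᵗ/335.8.
  K_1 = 889.5/335.8 = 2.64890, K_2 = 109.5/335.8 = 0.32609
Let β = V/F and solve Σ zᵢ(Kᵢ−1)/(1+β(Kᵢ−1)) = 0.
g(0) = ΣzᵢKᵢ − 1 = 0.685 and g(1) = 1 − Σzᵢ/Kᵢ = -0.494, so a root lies in (0, 1).
Binary case is linear: z₁(K₁−1)(1+β(K₂−1)) + z₂(K₂−1)(1+β(K₁−1)) = 0
⇒ β = [z₁(K₁−1)+z₂(K₂−1)] / [−(K₁−1)(K₂−1)] = 0.6849/1.1112 = 0.616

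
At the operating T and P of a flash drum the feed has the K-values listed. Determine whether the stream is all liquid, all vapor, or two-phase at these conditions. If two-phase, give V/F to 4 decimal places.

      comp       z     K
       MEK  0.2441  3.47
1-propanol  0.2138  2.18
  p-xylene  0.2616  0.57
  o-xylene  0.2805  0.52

two-phase, V/F = 0.6914

ΣzᵢKᵢ = 1.6081; Σzᵢ/Kᵢ = 1.1668.
Both exceed 1, so a two-phase solution exists.
Let ψ = V/F and solve Σ zᵢ(Kᵢ−1)/(1+ψ(Kᵢ−1)) = 0.
Newton–Raphson from ψ = 0.47:
  ψ = 0.4700: g = 0.12646, g' = -0.6258 → ψ = 0.6721
  ψ = 0.6721: g = 0.01041, g' = -0.5396 → ψ = 0.6913
  ψ = 0.6913: g = 0.00003, g' = -0.5361 → ψ = 0.6914
Converged at ψ = 0.6914.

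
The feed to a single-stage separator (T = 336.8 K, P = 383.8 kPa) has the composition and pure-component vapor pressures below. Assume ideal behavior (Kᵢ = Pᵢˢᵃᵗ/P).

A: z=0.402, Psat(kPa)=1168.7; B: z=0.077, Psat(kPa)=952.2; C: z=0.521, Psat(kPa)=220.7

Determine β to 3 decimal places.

Raoult's law: Kᵢ = Pᵢˢᵃᵗ/P = Pᵢˢᵃᵗ/383.8.
  K_A = 1168.7/383.8 = 3.04508, K_B = 952.2/383.8 = 2.48098, K_C = 220.7/383.8 = 0.57504
Let β = V/F and solve Σ zᵢ(Kᵢ−1)/(1+β(Kᵢ−1)) = 0.
Feasibility: ΣzᵢKᵢ = 1.715, Σzᵢ/Kᵢ = 1.069 — both > 1, two phases present.
Newton–Raphson from β = 0.5:
  β = 0.500: g = 0.1909, g' = -0.618 → β = 0.809
  β = 0.809: g = 0.0244, g' = -0.492 → β = 0.858
Converged at β = 0.858.

β = 0.858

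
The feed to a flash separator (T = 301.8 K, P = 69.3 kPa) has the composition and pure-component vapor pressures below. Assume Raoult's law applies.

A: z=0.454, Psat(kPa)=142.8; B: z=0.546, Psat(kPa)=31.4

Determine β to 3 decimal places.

β = 0.315

Raoult's law: Kᵢ = Pᵢˢᵃᵗ/P = Pᵢˢᵃᵗ/69.3.
  K_A = 142.8/69.3 = 2.06061, K_B = 31.4/69.3 = 0.45310
Material balance + equilibrium reduce to Σ zᵢ(Kᵢ−1)/(1+β(Kᵢ−1)) = 0.
Check two-phase: ΣzᵢKᵢ = 1.183 > 1 and Σzᵢ/Kᵢ = 1.425 > 1, so g(0) = 0.183 > 0 and g(1) = -0.425 < 0.
Binary case is linear: z₁(K₁−1)(1+β(K₂−1)) + z₂(K₂−1)(1+β(K₁−1)) = 0
⇒ β = [z₁(K₁−1)+z₂(K₂−1)] / [−(K₁−1)(K₂−1)] = 0.1829/0.5800 = 0.315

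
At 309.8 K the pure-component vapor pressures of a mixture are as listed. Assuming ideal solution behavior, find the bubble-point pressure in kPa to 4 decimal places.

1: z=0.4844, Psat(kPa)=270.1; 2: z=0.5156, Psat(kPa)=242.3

Pbub = 255.7663 kPa

At the bubble point ψ → 0, so ΣzᵢKᵢ = 1 with Kᵢ = Pᵢˢᵃᵗ/P ⇒ P = ΣzᵢPᵢˢᵃᵗ.
P = 0.4844·270.1 + 0.5156·242.3 = 255.7663 kPa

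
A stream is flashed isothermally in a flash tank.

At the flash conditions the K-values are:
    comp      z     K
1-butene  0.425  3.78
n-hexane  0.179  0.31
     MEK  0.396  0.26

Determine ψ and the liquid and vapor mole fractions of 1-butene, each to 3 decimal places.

ψ = 0.380, x_1-butene = 0.207, y_1-butene = 0.782

Material balance + equilibrium reduce to Σ zᵢ(Kᵢ−1)/(1+ψ(Kᵢ−1)) = 0.
g(0) = ΣzᵢKᵢ − 1 = 0.765 and g(1) = 1 − Σzᵢ/Kᵢ = -1.213, so a root lies in (0, 1).
Iterate (Newton) starting at ψ = 0.68:
  ψ = 0.680: g = -0.4138, g' = -1.574 → ψ = 0.417
  ψ = 0.417: g = -0.0503, g' = -1.326 → ψ = 0.379
  ψ = 0.379: g = 0.0005, g' = -1.354 → ψ = 0.380
Converged at ψ = 0.380.
Compositions from xᵢ = zᵢ/(1+ψ(Kᵢ−1)), yᵢ = Kᵢxᵢ:
  1-butene: x = 0.207, y = 0.782
  n-hexane: x = 0.243, y = 0.075
  MEK: x = 0.551, y = 0.143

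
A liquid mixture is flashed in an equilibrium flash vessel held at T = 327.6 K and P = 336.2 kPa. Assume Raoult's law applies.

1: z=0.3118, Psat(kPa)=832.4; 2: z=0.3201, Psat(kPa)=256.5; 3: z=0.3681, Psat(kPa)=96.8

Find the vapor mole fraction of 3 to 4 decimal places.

Raoult's law: Kᵢ = Pᵢˢᵃᵗ/P = Pᵢˢᵃᵗ/336.2.
  K_1 = 832.4/336.2 = 2.475907, K_2 = 256.5/336.2 = 0.762939, K_3 = 96.8/336.2 = 0.287924
Rachford–Rice: g(β) = Σ zᵢ(Kᵢ−1)/(1+β(Kᵢ−1)) = 0.
Check two-phase: ΣzᵢKᵢ = 1.1222 > 1 and Σzᵢ/Kᵢ = 1.8240 > 1, so g(0) = 0.1222 > 0 and g(1) = -0.8240 < 0.
Newton iteration, β⁰ = 0.5:
  β = 0.5000: g = -0.22834, g' = -0.6981 → β = 0.1729
  β = 0.1729: g = -0.01143, g' = -0.6934 → β = 0.1564
  β = 0.1564: g = 0.00009, g' = -0.7041 → β = 0.1566
Converged at β = 0.1566.
Compositions from xᵢ = zᵢ/(1+β(Kᵢ−1)), yᵢ = Kᵢxᵢ:
  1: x = 0.2533, y = 0.6271
  2: x = 0.3324, y = 0.2536
  3: x = 0.4143, y = 0.1193

y_3 = 0.1193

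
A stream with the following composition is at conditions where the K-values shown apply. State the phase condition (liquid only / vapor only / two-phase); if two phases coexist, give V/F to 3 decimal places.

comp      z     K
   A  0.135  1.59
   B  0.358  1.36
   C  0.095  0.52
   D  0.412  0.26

ΣzᵢKᵢ = 0.858; Σzᵢ/Kᵢ = 2.115.
Since ΣzᵢKᵢ < 1 the mixture is below its bubble point — single liquid phase.

liquid only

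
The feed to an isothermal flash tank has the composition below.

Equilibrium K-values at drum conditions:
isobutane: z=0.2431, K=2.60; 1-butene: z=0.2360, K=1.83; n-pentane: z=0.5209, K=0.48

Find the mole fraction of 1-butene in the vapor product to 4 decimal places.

Let β = V/F and solve Σ zᵢ(Kᵢ−1)/(1+β(Kᵢ−1)) = 0.
g(0) = ΣzᵢKᵢ − 1 = 0.3140 and g(1) = 1 − Σzᵢ/Kᵢ = -0.3077, so a root lies in (0, 1).
Newton–Raphson from β = 0.31:
  β = 0.3100: g = 0.09287, g' = -0.5811 → β = 0.4698
  β = 0.4698: g = 0.00454, g' = -0.5336 → β = 0.4783
Converged at β = 0.4783.
Compositions from xᵢ = zᵢ/(1+β(Kᵢ−1)), yᵢ = Kᵢxᵢ:
  isobutane: x = 0.1377, y = 0.3580
  1-butene: x = 0.1689, y = 0.3091
  n-pentane: x = 0.6934, y = 0.3328

y_1-butene = 0.3091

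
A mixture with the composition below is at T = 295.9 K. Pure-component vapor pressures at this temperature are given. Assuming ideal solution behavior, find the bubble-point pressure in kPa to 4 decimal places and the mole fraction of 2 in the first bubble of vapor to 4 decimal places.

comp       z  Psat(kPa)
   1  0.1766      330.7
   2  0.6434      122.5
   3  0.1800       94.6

Pbub = 154.2461 kPa, y_2 = 0.5110

At the bubble point ψ → 0, so ΣzᵢKᵢ = 1 with Kᵢ = Pᵢˢᵃᵗ/P ⇒ P = ΣzᵢPᵢˢᵃᵗ.
P = 0.1766·330.7 + 0.6434·122.5 + 0.1800·94.6 = 154.2461 kPa
yᵢ = zᵢPᵢˢᵃᵗ/P ⇒ y_2 = 0.6434·122.5/154.2461 = 0.5110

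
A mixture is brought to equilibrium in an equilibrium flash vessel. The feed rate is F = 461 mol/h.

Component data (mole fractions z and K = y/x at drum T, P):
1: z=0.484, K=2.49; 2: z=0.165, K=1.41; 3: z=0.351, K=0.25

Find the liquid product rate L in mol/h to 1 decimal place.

L = 205.7 mol/h

Newton–Raphson from V/F = 0.51:
  V/F = 0.510: g = 0.0394, g' = -0.884 → V/F = 0.555
  V/F = 0.555: g = -0.0007, g' = -0.919 → V/F = 0.554
Converged at V/F = 0.554.
Then V = V/F·F = 0.5538·461 = 255.3 mol/h and L = F − V = 205.7 mol/h.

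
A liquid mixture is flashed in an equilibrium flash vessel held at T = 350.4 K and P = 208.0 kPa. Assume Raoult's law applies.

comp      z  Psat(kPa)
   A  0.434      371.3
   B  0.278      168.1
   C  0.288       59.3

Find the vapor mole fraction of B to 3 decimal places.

Raoult's law: Kᵢ = Pᵢˢᵃᵗ/P = Pᵢˢᵃᵗ/208.0.
  K_A = 371.3/208.0 = 1.78510, K_B = 168.1/208.0 = 0.80817, K_C = 59.3/208.0 = 0.28510
Newton iteration, ψ⁰ = 0.5:
  ψ = 0.500: g = -0.1347, g' = -0.507 → ψ = 0.234
  ψ = 0.234: g = -0.0153, g' = -0.414 → ψ = 0.197
Converged at ψ = 0.197.
Compositions from xᵢ = zᵢ/(1+ψ(Kᵢ−1)), yᵢ = Kᵢxᵢ:
  A: x = 0.376, y = 0.671
  B: x = 0.289, y = 0.233
  C: x = 0.335, y = 0.096

y_B = 0.233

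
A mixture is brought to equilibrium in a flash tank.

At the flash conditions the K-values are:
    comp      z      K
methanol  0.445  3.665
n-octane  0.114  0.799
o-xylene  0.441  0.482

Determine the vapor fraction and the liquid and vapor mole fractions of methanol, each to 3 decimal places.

ψ = 0.742, x_methanol = 0.149, y_methanol = 0.548

Let ψ = V/F and solve Σ zᵢ(Kᵢ−1)/(1+ψ(Kᵢ−1)) = 0.
Check two-phase: ΣzᵢKᵢ = 1.935 > 1 and Σzᵢ/Kᵢ = 1.179 > 1, so g(0) = 0.935 > 0 and g(1) = -0.179 < 0.
Newton–Raphson from ψ = 0.69:
  ψ = 0.690: g = 0.0356, g' = -0.685 → ψ = 0.742
Converged at ψ = 0.742.
Compositions from xᵢ = zᵢ/(1+ψ(Kᵢ−1)), yᵢ = Kᵢxᵢ:
  methanol: x = 0.149, y = 0.548
  n-octane: x = 0.134, y = 0.107
  o-xylene: x = 0.717, y = 0.345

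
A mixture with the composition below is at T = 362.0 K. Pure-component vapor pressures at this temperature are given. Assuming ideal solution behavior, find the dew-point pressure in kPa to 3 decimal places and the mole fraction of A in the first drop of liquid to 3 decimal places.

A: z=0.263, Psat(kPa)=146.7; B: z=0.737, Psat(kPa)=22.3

Pdew = 28.701 kPa, x_A = 0.051

At the dew point ψ → 1, so Σzᵢ/Kᵢ = 1 with Kᵢ = Pᵢˢᵃᵗ/P ⇒ 1/P = Σzᵢ/Pᵢˢᵃᵗ.
1/P = 0.263/146.7 + 0.737/22.3 = 0.034842 ⇒ P = 28.701 kPa
xᵢ = zᵢP/Pᵢˢᵃᵗ ⇒ x_A = 0.263·28.701/146.7 = 0.051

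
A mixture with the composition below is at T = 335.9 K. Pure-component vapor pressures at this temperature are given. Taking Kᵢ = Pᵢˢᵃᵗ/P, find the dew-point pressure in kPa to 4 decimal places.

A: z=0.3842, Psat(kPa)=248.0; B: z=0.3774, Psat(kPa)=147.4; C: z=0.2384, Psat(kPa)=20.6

Pdew = 63.7658 kPa

At the dew point ψ → 1, so Σzᵢ/Kᵢ = 1 with Kᵢ = Pᵢˢᵃᵗ/P ⇒ 1/P = Σzᵢ/Pᵢˢᵃᵗ.
1/P = 0.3842/248.0 + 0.3774/147.4 + 0.2384/20.6 = 0.0156824 ⇒ P = 63.7658 kPa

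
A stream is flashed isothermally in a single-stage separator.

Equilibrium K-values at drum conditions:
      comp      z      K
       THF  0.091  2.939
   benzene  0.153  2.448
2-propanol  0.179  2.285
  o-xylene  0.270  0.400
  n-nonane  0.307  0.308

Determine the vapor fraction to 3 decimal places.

Rachford–Rice: g(ψ) = Σ zᵢ(Kᵢ−1)/(1+ψ(Kᵢ−1)) = 0.
Check two-phase: ΣzᵢKᵢ = 1.254 > 1 and Σzᵢ/Kᵢ = 1.844 > 1, so g(0) = 0.254 > 0 and g(1) = -0.844 < 0.
Iterate (Newton) starting at ψ = 0.5:
  ψ = 0.500: g = -0.1981, g' = -0.848 → ψ = 0.266
  ψ = 0.266: g = -0.0056, g' = -0.839 → ψ = 0.260
Converged at ψ = 0.260.

ψ = 0.260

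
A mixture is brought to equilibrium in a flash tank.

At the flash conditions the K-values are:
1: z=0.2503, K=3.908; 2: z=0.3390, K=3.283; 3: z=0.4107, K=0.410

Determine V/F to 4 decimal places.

V/F = 0.8361

Rachford–Rice: g(V/F) = Σ zᵢ(Kᵢ−1)/(1+V/F(Kᵢ−1)) = 0.
g(0) = ΣzᵢKᵢ − 1 = 1.2595 and g(1) = 1 − Σzᵢ/Kᵢ = -0.1690, so a root lies in (0, 1).
Newton–Raphson from V/F = 0.5:
  V/F = 0.5000: g = 0.31430, g' = -1.0244 → V/F = 0.8068
  V/F = 0.8068: g = 0.02740, g' = -0.9285 → V/F = 0.8363
  V/F = 0.8363: g = -0.00024, g' = -0.9456 → V/F = 0.8361
Converged at V/F = 0.8361.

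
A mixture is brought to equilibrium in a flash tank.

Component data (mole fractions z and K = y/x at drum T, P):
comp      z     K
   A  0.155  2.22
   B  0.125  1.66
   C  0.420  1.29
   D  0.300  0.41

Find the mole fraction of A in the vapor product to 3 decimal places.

Iterate (Newton) starting at ψ = 0.5:
  ψ = 0.500: g = 0.0348, g' = -0.357 → ψ = 0.598
  ψ = 0.598: g = -0.0010, g' = -0.380 → ψ = 0.595
Converged at ψ = 0.595.
Compositions from xᵢ = zᵢ/(1+ψ(Kᵢ−1)), yᵢ = Kᵢxᵢ:
  A: x = 0.090, y = 0.199
  B: x = 0.090, y = 0.149
  C: x = 0.358, y = 0.462
  D: x = 0.462, y = 0.190

y_A = 0.199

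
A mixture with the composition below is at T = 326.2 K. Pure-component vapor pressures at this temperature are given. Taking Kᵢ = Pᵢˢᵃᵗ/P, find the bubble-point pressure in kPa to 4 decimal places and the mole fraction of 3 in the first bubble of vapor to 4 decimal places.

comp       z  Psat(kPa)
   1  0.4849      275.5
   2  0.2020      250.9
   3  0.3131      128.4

At the bubble point ψ → 0, so ΣzᵢKᵢ = 1 with Kᵢ = Pᵢˢᵃᵗ/P ⇒ P = ΣzᵢPᵢˢᵃᵗ.
P = 0.4849·275.5 + 0.2020·250.9 + 0.3131·128.4 = 224.4738 kPa
yᵢ = zᵢPᵢˢᵃᵗ/P ⇒ y_3 = 0.3131·128.4/224.4738 = 0.1791

Pbub = 224.4738 kPa, y_3 = 0.1791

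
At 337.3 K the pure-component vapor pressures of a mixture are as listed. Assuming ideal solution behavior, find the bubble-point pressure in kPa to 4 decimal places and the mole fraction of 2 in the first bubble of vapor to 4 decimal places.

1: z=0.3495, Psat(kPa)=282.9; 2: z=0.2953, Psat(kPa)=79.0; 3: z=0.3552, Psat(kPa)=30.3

At the bubble point ψ → 0, so ΣzᵢKᵢ = 1 with Kᵢ = Pᵢˢᵃᵗ/P ⇒ P = ΣzᵢPᵢˢᵃᵗ.
P = 0.3495·282.9 + 0.2953·79.0 + 0.3552·30.3 = 132.9648 kPa
yᵢ = zᵢPᵢˢᵃᵗ/P ⇒ y_2 = 0.2953·79.0/132.9648 = 0.1755

Pbub = 132.9648 kPa, y_2 = 0.1755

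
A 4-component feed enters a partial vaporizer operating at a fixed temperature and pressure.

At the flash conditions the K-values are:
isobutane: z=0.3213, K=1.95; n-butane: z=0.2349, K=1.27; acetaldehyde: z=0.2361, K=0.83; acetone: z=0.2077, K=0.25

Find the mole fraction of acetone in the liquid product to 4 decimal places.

x_acetone = 0.3068

Rachford–Rice: g(V/F) = Σ zᵢ(Kᵢ−1)/(1+V/F(Kᵢ−1)) = 0.
Feasibility: ΣzᵢKᵢ = 1.1727, Σzᵢ/Kᵢ = 1.4650 — both > 1, two phases present.
Newton–Raphson from V/F = 0.5:
  V/F = 0.5000: g = -0.03029, g' = -0.4538 → V/F = 0.4333
  V/F = 0.4333: g = -0.00107, g' = -0.4236 → V/F = 0.4307
Converged at V/F = 0.4307.
Compositions from xᵢ = zᵢ/(1+V/F(Kᵢ−1)), yᵢ = Kᵢxᵢ:
  isobutane: x = 0.2280, y = 0.4446
  n-butane: x = 0.2104, y = 0.2672
  acetaldehyde: x = 0.2548, y = 0.2114
  acetone: x = 0.3068, y = 0.0767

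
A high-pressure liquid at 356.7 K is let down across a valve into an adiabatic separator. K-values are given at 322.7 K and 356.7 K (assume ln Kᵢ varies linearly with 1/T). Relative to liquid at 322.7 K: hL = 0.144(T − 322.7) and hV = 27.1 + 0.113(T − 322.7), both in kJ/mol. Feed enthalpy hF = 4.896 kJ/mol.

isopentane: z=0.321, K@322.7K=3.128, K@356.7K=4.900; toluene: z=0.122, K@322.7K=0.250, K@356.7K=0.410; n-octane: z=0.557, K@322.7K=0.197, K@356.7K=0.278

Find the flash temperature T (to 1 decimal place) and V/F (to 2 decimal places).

T = 330.3 K, V/F = 0.14

Adiabatic flash: solve Rachford–Rice at each trial T, then check hF = ψ·hV(T) + (1−ψ)·hL(T).
  T = 322.7 K: K = (3.128, 0.250, 0.197), RR gives ψ = 0.085, H_out = 2.316 kJ/mol
  T = 356.7 K: K = (4.900, 0.410, 0.278), RR gives ψ = 0.285, H_out = 12.319 kJ/mol
  T = 339.7 K: K = (3.959, 0.324, 0.236), RR gives ψ = 0.199, H_out = 7.748 kJ/mol
  T = 331.2 K: K = (3.530, 0.286, 0.216), RR gives ψ = 0.148, H_out = 5.187 kJ/mol
  T = 326.9 K: K = (3.323, 0.267, 0.206), RR gives ψ = 0.118, H_out = 3.782 kJ/mol
  T = 329.0 K: K = (3.423, 0.276, 0.211), RR gives ψ = 0.133, H_out = 4.479 kJ/mol
Linear interpolation between T = 329.0 (H_out = 4.479) and T = 331.2 (H_out = 5.187) on hF = 4.896 gives T ≈ 330.3 K, at which ψ = 0.14.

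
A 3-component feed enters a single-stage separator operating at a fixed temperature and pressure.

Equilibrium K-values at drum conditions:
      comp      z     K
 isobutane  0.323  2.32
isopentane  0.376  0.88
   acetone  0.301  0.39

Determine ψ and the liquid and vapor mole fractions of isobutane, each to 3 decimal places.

Newton–Raphson from ψ = 0.5:
  ψ = 0.500: g = -0.0553, g' = -0.442 → ψ = 0.375
Converged at ψ = 0.375.
Compositions from xᵢ = zᵢ/(1+ψ(Kᵢ−1)), yᵢ = Kᵢxᵢ:
  isobutane: x = 0.216, y = 0.501
  isopentane: x = 0.394, y = 0.346
  acetone: x = 0.390, y = 0.152

ψ = 0.375, x_isobutane = 0.216, y_isobutane = 0.501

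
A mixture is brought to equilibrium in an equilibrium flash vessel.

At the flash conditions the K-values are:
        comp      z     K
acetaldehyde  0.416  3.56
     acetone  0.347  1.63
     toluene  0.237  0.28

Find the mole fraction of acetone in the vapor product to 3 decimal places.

y_acetone = 0.364

Rachford–Rice: g(β) = Σ zᵢ(Kᵢ−1)/(1+β(Kᵢ−1)) = 0.
Feasibility: ΣzᵢKᵢ = 2.113, Σzᵢ/Kᵢ = 1.176 — both > 1, two phases present.
Iterate (Newton) starting at β = 0.36:
  β = 0.360: g = 0.5021, g' = -1.054 → β = 0.836
  β = 0.836: g = 0.0532, g' = -1.112 → β = 0.884
  β = 0.884: g = -0.0030, g' = -1.243 → β = 0.882
Converged at β = 0.882.
Compositions from xᵢ = zᵢ/(1+β(Kᵢ−1)), yᵢ = Kᵢxᵢ:
  acetaldehyde: x = 0.128, y = 0.455
  acetone: x = 0.223, y = 0.364
  toluene: x = 0.649, y = 0.182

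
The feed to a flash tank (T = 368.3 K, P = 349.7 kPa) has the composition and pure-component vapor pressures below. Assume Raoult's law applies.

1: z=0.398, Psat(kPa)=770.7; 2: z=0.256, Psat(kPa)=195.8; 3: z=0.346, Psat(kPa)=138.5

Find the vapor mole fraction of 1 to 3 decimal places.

Raoult's law: Kᵢ = Pᵢˢᵃᵗ/P = Pᵢˢᵃᵗ/349.7.
  K_1 = 770.7/349.7 = 2.20389, K_2 = 195.8/349.7 = 0.55991, K_3 = 138.5/349.7 = 0.39605
Rachford–Rice: g(ψ) = Σ zᵢ(Kᵢ−1)/(1+ψ(Kᵢ−1)) = 0.
g(0) = ΣzᵢKᵢ − 1 = 0.158 and g(1) = 1 − Σzᵢ/Kᵢ = -0.511, so a root lies in (0, 1).
Newton iteration, ψ⁰ = 0.55:
  ψ = 0.550: g = -0.1733, g' = -0.578 → ψ = 0.250
  ψ = 0.250: g = -0.0046, g' = -0.578 → ψ = 0.242
Converged at ψ = 0.242.
Compositions from xᵢ = zᵢ/(1+ψ(Kᵢ−1)), yᵢ = Kᵢxᵢ:
  1: x = 0.308, y = 0.679
  2: x = 0.287, y = 0.160
  3: x = 0.405, y = 0.161

y_1 = 0.679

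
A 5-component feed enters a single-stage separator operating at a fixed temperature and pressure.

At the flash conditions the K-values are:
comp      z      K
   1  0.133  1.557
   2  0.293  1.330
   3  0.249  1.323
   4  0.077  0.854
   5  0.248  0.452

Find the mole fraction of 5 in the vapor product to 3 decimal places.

y_5 = 0.161

Rachford–Rice: g(ψ) = Σ zᵢ(Kᵢ−1)/(1+ψ(Kᵢ−1)) = 0.
Check two-phase: ΣzᵢKᵢ = 1.104 > 1 and Σzᵢ/Kᵢ = 1.133 > 1, so g(0) = 0.104 > 0 and g(1) = -0.133 < 0.
Newton iteration, ψ⁰ = 0.48:
  ψ = 0.480: g = 0.0151, g' = -0.208 → ψ = 0.552
  ψ = 0.552: g = -0.0004, g' = -0.221 → ψ = 0.550
Converged at ψ = 0.550.
Compositions from xᵢ = zᵢ/(1+ψ(Kᵢ−1)), yᵢ = Kᵢxᵢ:
  1: x = 0.102, y = 0.158
  2: x = 0.248, y = 0.330
  3: x = 0.211, y = 0.280
  4: x = 0.084, y = 0.072
  5: x = 0.355, y = 0.161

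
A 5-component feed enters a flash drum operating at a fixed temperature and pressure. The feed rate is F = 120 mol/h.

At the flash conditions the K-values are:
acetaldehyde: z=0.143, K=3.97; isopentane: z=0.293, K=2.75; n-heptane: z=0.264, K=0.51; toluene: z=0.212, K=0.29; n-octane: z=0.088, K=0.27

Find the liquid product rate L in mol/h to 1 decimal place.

Let β = V/F and solve Σ zᵢ(Kᵢ−1)/(1+β(Kᵢ−1)) = 0.
Check two-phase: ΣzᵢKᵢ = 1.593 > 1 and Σzᵢ/Kᵢ = 1.717 > 1, so g(0) = 0.593 > 0 and g(1) = -0.717 < 0.
Newton iteration, β⁰ = 0.59:
  β = 0.590: g = -0.1472, g' = -0.970 → β = 0.438
  β = 0.438: g = -0.0030, g' = -0.955 → β = 0.435
Converged at β = 0.435.
Then V = β·F = 0.4351·120 = 52.2 mol/h and L = F − V = 67.8 mol/h.

L = 67.8 mol/h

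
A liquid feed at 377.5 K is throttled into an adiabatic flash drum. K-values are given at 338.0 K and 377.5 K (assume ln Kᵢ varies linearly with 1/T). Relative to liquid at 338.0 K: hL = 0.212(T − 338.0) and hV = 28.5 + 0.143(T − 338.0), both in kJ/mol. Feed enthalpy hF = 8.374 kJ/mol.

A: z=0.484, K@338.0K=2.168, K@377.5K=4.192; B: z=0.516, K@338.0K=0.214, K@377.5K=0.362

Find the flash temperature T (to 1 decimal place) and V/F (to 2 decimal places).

T = 343.3 K, V/F = 0.26

Adiabatic flash: solve Rachford–Rice at each trial T, then check hF = ψ·hV(T) + (1−ψ)·hL(T).
  T = 338.0 K: K = (2.168, 0.214), RR gives ψ = 0.174, H_out = 4.959 kJ/mol
  T = 377.5 K: K = (4.192, 0.362), RR gives ψ = 0.597, H_out = 23.761 kJ/mol
  T = 357.8 K: K = (3.073, 0.283), RR gives ψ = 0.426, H_out = 15.748 kJ/mol
  T = 347.9 K: K = (2.594, 0.247), RR gives ψ = 0.319, H_out = 10.970 kJ/mol
  T = 342.9 K: K = (2.372, 0.230), RR gives ψ = 0.252, H_out = 8.150 kJ/mol
  T = 345.4 K: K = (2.481, 0.238), RR gives ψ = 0.287, H_out = 9.605 kJ/mol
  T = 344.1 K: K = (2.424, 0.234), RR gives ψ = 0.269, H_out = 8.860 kJ/mol
Linear interpolation between T = 342.9 (H_out = 8.150) and T = 344.1 (H_out = 8.860) on hF = 8.374 gives T ≈ 343.3 K, at which ψ = 0.26.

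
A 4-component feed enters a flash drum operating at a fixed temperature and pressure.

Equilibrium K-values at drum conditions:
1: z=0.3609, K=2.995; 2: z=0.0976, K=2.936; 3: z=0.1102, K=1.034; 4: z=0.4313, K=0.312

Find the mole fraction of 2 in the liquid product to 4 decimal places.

x_2 = 0.0492

Material balance + equilibrium reduce to Σ zᵢ(Kᵢ−1)/(1+ψ(Kᵢ−1)) = 0.
g(0) = ΣzᵢKᵢ − 1 = 0.6160 and g(1) = 1 − Σzᵢ/Kᵢ = -0.6427, so a root lies in (0, 1).
Newton iteration, ψ⁰ = 0.58:
  ψ = 0.5800: g = -0.06731, g' = -0.9553 → ψ = 0.5095
  ψ = 0.5095: g = -0.00106, g' = -0.9301 → ψ = 0.5084
Converged at ψ = 0.5084.
Compositions from xᵢ = zᵢ/(1+ψ(Kᵢ−1)), yᵢ = Kᵢxᵢ:
  1: x = 0.1792, y = 0.5366
  2: x = 0.0492, y = 0.1444
  3: x = 0.1083, y = 0.1120
  4: x = 0.6633, y = 0.2070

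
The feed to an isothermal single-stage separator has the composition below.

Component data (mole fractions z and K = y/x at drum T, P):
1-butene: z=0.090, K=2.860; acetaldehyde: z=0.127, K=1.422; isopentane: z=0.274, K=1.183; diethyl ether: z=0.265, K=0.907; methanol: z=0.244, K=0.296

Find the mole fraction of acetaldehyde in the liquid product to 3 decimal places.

x_acetaldehyde = 0.118

Material balance + equilibrium reduce to Σ zᵢ(Kᵢ−1)/(1+ψ(Kᵢ−1)) = 0.
Feasibility: ΣzᵢKᵢ = 1.075, Σzᵢ/Kᵢ = 1.469 — both > 1, two phases present.
Newton–Raphson from ψ = 0.4:
  ψ = 0.400: g = -0.0761, g' = -0.364 → ψ = 0.191
  ψ = 0.191: g = -0.0019, g' = -0.361 → ψ = 0.185
Converged at ψ = 0.186.
Compositions from xᵢ = zᵢ/(1+ψ(Kᵢ−1)), yᵢ = Kᵢxᵢ:
  1-butene: x = 0.067, y = 0.191
  acetaldehyde: x = 0.118, y = 0.167
  isopentane: x = 0.265, y = 0.313
  diethyl ether: x = 0.270, y = 0.245
  methanol: x = 0.281, y = 0.083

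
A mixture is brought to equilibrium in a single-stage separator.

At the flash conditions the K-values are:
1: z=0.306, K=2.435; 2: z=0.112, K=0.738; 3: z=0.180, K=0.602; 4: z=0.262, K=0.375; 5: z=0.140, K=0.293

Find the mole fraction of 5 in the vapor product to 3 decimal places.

Iterate (Newton) starting at ψ = 0.32:
  ψ = 0.320: g = -0.1458, g' = -0.619 → ψ = 0.085
  ψ = 0.085: g = 0.0093, g' = -0.733 → ψ = 0.097
Converged at ψ = 0.097.
Compositions from xᵢ = zᵢ/(1+ψ(Kᵢ−1)), yᵢ = Kᵢxᵢ:
  1: x = 0.268, y = 0.654
  2: x = 0.115, y = 0.085
  3: x = 0.187, y = 0.113
  4: x = 0.279, y = 0.105
  5: x = 0.150, y = 0.044

y_5 = 0.044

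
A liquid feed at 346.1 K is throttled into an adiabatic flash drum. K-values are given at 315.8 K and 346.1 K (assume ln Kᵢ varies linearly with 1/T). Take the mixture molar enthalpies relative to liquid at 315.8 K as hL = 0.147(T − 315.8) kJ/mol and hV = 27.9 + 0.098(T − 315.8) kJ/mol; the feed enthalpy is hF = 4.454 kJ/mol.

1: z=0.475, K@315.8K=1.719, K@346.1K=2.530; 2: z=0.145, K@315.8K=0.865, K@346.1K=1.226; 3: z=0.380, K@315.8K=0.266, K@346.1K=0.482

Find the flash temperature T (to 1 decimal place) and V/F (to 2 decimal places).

T = 317.6 K, V/F = 0.15

Adiabatic flash: solve Rachford–Rice at each trial T, then check hF = ψ·hV(T) + (1−ψ)·hL(T).
  T = 315.8 K: K = (1.719, 0.865, 0.266), RR gives ψ = 0.095, H_out = 2.652 kJ/mol
  T = 346.1 K: K = (2.530, 1.226, 0.482), RR gives ψ = 0.835, H_out = 26.500 kJ/mol
  T = 331.0 K: K = (2.105, 1.039, 0.363), RR gives ψ = 0.480, H_out = 15.275 kJ/mol
  T = 323.4 K: K = (1.907, 0.950, 0.312), RR gives ψ = 0.303, H_out = 9.472 kJ/mol
  T = 319.6 K: K = (1.812, 0.907, 0.288), RR gives ψ = 0.205, H_out = 6.249 kJ/mol
  T = 317.7 K: K = (1.765, 0.886, 0.277), RR gives ψ = 0.152, H_out = 4.507 kJ/mol
Linear interpolation between T = 315.8 (H_out = 2.652) and T = 317.7 (H_out = 4.507) on hF = 4.454 gives T ≈ 317.6 K, at which ψ = 0.15.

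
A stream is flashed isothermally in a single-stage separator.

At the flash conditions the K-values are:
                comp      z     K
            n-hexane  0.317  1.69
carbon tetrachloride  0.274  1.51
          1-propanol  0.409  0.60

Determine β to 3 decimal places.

β = 0.798

Rachford–Rice: g(β) = Σ zᵢ(Kᵢ−1)/(1+β(Kᵢ−1)) = 0.
g(0) = ΣzᵢKᵢ − 1 = 0.195 and g(1) = 1 − Σzᵢ/Kᵢ = -0.051, so a root lies in (0, 1).
Newton–Raphson from β = 0.42:
  β = 0.420: g = 0.0880, g' = -0.234 → β = 0.797
  β = 0.797: g = 0.0003, g' = -0.240 → β = 0.798
Converged at β = 0.798.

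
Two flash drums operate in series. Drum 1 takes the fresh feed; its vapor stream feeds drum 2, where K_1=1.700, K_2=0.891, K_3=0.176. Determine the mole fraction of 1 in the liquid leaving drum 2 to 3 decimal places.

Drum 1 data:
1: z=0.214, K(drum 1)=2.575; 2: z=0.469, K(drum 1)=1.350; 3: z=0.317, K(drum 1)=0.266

Drum 1:
Let ψ₁ = V/F and solve Σ zᵢ(Kᵢ−1)/(1+ψ₁(Kᵢ−1)) = 0.
Check two-phase: ΣzᵢKᵢ = 1.269 > 1 and Σzᵢ/Kᵢ = 1.622 > 1, so g(0) = 0.269 > 0 and g(1) = -0.622 < 0.
Iterate (Newton) starting at ψ₁ = 0.5:
  ψ₁ = 0.500: g = -0.0393, g' = -0.634 → ψ₁ = 0.438
  ψ₁ = 0.438: g = -0.0011, g' = -0.600 → ψ₁ = 0.436
Converged at ψ₁ = 0.436.
Drum-1 compositions:
  1: x = 0.127, y = 0.327
  2: x = 0.407, y = 0.549
  3: x = 0.466, y = 0.124
Drum-2 feed = drum-1 vapor: z₂ = (0.3267, 0.5493, 0.1240).
Drum 2:
Rachford–Rice: g(ψ₂) = Σ zᵢ(Kᵢ−1)/(1+ψ₂(Kᵢ−1)) = 0.
Check two-phase: ΣzᵢKᵢ = 1.067 > 1 and Σzᵢ/Kᵢ = 1.513 > 1, so g(0) = 0.067 > 0 and g(1) = -0.513 < 0.
Iterate (Newton) starting at ψ₂ = 0.38:
  ψ₂ = 0.380: g = -0.0306, g' = -0.285 → ψ₂ = 0.273
  ψ₂ = 0.273: g = -0.0015, g' = -0.260 → ψ₂ = 0.267
Converged at ψ₂ = 0.267.
  1: x = 0.275, y = 0.468
  2: x = 0.566, y = 0.504
  3: x = 0.159, y = 0.028

x_1 (drum 2) = 0.275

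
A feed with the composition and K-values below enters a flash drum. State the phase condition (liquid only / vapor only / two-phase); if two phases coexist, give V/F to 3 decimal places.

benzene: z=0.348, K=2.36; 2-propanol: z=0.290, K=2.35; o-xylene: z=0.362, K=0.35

two-phase, V/F = 0.714

ΣzᵢKᵢ = 1.629; Σzᵢ/Kᵢ = 1.305.
Both exceed 1, so a two-phase solution exists.
Newton iteration, ψ⁰ = 0.5:
  ψ = 0.500: g = 0.1669, g' = -0.752 → ψ = 0.722
  ψ = 0.722: g = -0.0062, g' = -0.842 → ψ = 0.714
Converged at ψ = 0.714.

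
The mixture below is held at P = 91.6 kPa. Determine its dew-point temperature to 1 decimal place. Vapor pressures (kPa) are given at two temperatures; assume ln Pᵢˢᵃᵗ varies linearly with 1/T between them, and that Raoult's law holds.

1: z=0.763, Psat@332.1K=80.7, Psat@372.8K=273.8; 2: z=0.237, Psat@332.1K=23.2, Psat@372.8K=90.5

Dew-point temperature: Σzᵢ·P/Pᵢˢᵃᵗ(T) = 1. Interpolate ln Pᵢˢᵃᵗ = aᵢ + bᵢ/T.
  T = 332.1 K: ΣzᵢP/Pᵢˢᵃᵗ = 1.8018
  T = 372.8 K: ΣzᵢP/Pᵢˢᵃᵗ = 0.4951
  T = 352.5 K: ΣzᵢP/Pᵢˢᵃᵗ = 0.9080
  T = 342.3 K: ΣzᵢP/Pᵢˢᵃᵗ = 1.2658
  T = 347.4 K: ΣzᵢP/Pᵢˢᵃᵗ = 1.0694
  T = 349.9 K: ΣzᵢP/Pᵢˢᵃᵗ = 0.9864
Interpolating between 347.4 K and 349.9 K gives T ≈ 349.5 K.

T = 349.5 K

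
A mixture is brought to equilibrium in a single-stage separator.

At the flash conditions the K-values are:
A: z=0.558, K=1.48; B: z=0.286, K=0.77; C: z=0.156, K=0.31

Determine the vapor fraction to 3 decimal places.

Material balance + equilibrium reduce to Σ zᵢ(Kᵢ−1)/(1+ψ(Kᵢ−1)) = 0.
Feasibility: ΣzᵢKᵢ = 1.094, Σzᵢ/Kᵢ = 1.252 — both > 1, two phases present.
Newton–Raphson from ψ = 0.6:
  ψ = 0.600: g = -0.0520, g' = -0.314 → ψ = 0.434
  ψ = 0.434: g = -0.0051, g' = -0.258 → ψ = 0.414
Converged at ψ = 0.414.

ψ = 0.414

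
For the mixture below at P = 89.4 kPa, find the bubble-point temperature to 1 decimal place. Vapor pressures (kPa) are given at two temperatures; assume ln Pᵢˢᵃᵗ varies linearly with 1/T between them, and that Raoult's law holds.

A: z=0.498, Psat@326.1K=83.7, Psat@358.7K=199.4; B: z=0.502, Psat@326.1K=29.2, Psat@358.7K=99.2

T = 340.9 K

Bubble-point temperature: ΣzᵢPᵢˢᵃᵗ(T) = P. Interpolate ln Pᵢˢᵃᵗ = aᵢ + bᵢ/T.
  T = 326.1 K: ΣzᵢPᵢˢᵃᵗ = 56.34 kPa
  T = 358.7 K: ΣzᵢPᵢˢᵃᵗ = 149.10 kPa
  T = 342.4 K: ΣzᵢPᵢˢᵃᵗ = 93.50 kPa
  T = 334.2 K: ΣzᵢPᵢˢᵃᵗ = 72.85 kPa
  T = 338.3 K: ΣzᵢPᵢˢᵃᵗ = 82.64 kPa
  T = 340.4 K: ΣzᵢPᵢˢᵃᵗ = 88.06 kPa
Interpolating between 340.4 K and 342.4 K gives T ≈ 340.9 K.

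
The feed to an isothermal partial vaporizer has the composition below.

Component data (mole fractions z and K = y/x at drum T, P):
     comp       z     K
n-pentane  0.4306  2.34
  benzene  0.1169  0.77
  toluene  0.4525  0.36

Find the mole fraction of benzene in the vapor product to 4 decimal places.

y_benzene = 0.0975

Newton–Raphson from V/F = 0.5:
  V/F = 0.5000: g = -0.11075, g' = -0.6860 → V/F = 0.3385
  V/F = 0.3385: g = -0.00193, g' = -0.6752 → V/F = 0.3357
Converged at V/F = 0.3357.
Compositions from xᵢ = zᵢ/(1+V/F(Kᵢ−1)), yᵢ = Kᵢxᵢ:
  n-pentane: x = 0.2970, y = 0.6950
  benzene: x = 0.1267, y = 0.0975
  toluene: x = 0.5763, y = 0.2075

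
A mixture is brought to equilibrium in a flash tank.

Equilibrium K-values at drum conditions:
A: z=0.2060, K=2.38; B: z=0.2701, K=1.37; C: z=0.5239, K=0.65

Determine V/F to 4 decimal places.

Material balance + equilibrium reduce to Σ zᵢ(Kᵢ−1)/(1+V/F(Kᵢ−1)) = 0.
Feasibility: ΣzᵢKᵢ = 1.2009, Σzᵢ/Kᵢ = 1.0897 — both > 1, two phases present.
Newton iteration, V/F⁰ = 0.5:
  V/F = 0.5000: g = 0.03029, g' = -0.2580 → V/F = 0.6174
  V/F = 0.6174: g = 0.00094, g' = -0.2433 → V/F = 0.6213
Converged at V/F = 0.6213.

V/F = 0.6213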